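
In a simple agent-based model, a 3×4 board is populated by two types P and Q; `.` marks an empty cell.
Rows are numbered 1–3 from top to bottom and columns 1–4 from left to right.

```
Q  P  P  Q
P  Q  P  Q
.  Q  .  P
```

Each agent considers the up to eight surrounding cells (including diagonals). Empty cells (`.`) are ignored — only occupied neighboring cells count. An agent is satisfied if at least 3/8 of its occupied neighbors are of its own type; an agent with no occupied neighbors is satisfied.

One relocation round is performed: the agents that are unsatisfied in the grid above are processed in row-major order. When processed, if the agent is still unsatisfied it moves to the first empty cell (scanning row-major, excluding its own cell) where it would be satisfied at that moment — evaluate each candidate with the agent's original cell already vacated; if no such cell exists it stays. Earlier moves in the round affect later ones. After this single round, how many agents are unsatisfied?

Initially unsatisfied (in order): (1,1), (1,4), (2,1), (2,2), (2,4), (3,2).
  (1,1) → (3,1).
  (1,4) → (3,3).
  (2,1) → (1,1).
  (2,2): now satisfied by earlier moves; stays.
  (2,4) → (2,1).
  (3,2): now satisfied by earlier moves; stays.
Resulting grid:
P P P .
Q Q P .
Q Q Q P
Unsatisfied now: (1,1).

1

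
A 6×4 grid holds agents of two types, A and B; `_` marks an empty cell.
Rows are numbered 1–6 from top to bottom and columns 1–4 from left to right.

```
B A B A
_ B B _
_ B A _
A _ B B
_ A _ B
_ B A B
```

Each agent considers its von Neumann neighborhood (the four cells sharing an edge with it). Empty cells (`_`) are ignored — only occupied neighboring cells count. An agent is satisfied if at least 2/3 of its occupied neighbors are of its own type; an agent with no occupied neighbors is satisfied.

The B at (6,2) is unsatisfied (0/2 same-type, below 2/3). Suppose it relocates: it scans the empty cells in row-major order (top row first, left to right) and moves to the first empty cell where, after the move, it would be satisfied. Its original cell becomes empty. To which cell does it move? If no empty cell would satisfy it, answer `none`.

Vacating (6,2). Empty cells in order:
  (2,1): 2/2 same-type → satisfied — stop here.

(2,1)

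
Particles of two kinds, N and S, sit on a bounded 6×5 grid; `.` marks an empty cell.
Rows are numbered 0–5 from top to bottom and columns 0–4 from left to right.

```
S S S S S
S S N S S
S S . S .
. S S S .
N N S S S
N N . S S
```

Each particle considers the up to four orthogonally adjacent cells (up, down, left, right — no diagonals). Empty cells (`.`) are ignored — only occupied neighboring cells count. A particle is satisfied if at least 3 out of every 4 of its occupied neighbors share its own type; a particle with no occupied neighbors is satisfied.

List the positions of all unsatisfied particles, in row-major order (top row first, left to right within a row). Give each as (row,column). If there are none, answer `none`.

(0,2), (1,2), (3,1), (4,1), (4,2)

(0,0)S 2/2 ✓
(0,1)S 3/3 ✓
(0,2)S 2/3 ✗
(0,3)S 3/3 ✓
(0,4)S 2/2 ✓
(1,0)S 3/3 ✓
(1,1)S 3/4 ✓
(1,2)N 0/3 ✗
(1,3)S 3/4 ✓
(1,4)S 2/2 ✓
(2,0)S 2/2 ✓
(2,1)S 3/3 ✓
(2,3)S 2/2 ✓
(3,1)S 2/3 ✗
(3,2)S 3/3 ✓
(3,3)S 3/3 ✓
(4,0)N 2/2 ✓
(4,1)N 2/4 ✗
(4,2)S 2/3 ✗
(4,3)S 4/4 ✓
(4,4)S 2/2 ✓
(5,0)N 2/2 ✓
(5,1)N 2/2 ✓
(5,3)S 2/2 ✓
(5,4)S 2/2 ✓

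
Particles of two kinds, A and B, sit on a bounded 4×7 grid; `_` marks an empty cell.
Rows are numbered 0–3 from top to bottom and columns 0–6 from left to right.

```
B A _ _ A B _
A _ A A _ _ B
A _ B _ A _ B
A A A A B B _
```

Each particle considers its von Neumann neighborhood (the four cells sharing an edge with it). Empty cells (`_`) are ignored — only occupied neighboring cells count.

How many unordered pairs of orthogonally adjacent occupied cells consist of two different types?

Scan each occupied cell's neighbors to the right and below so each pair is counted once.
From row 0: 3 unlike of 3 pairs (running 3/3).
From row 1: 1 unlike of 4 pairs (running 4/7).
From row 2: 2 unlike of 3 pairs (running 6/10).
From row 3: 1 unlike of 5 pairs (running 7/15).
Total adjacent occupied pairs: 15; unlike-type pairs: 7.

7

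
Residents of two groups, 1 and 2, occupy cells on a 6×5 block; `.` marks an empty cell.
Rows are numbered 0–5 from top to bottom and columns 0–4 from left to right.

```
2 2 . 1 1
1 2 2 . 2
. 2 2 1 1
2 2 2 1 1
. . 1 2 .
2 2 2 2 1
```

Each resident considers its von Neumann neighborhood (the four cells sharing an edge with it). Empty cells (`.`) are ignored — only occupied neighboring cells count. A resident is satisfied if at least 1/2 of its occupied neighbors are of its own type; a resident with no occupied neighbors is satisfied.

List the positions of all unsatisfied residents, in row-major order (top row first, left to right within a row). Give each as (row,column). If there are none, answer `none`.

(0,0)2 1/2 ✓
(0,1)2 2/2 ✓
(0,3)1 1/1 ✓
(0,4)1 1/2 ✓
(1,0)1 0/2 ✗
(1,1)2 3/4 ✓
(1,2)2 2/2 ✓
(1,4)2 0/2 ✗
(2,1)2 3/3 ✓
(2,2)2 3/4 ✓
(2,3)1 2/3 ✓
(2,4)1 2/3 ✓
(3,0)2 1/1 ✓
(3,1)2 3/3 ✓
(3,2)2 2/4 ✓
(3,3)1 2/4 ✓
(3,4)1 2/2 ✓
(4,2)1 0/3 ✗
(4,3)2 1/3 ✗
(5,0)2 1/1 ✓
(5,1)2 2/2 ✓
(5,2)2 2/3 ✓
(5,3)2 2/3 ✓
(5,4)1 0/1 ✗

(1,0), (1,4), (4,2), (4,3), (5,4)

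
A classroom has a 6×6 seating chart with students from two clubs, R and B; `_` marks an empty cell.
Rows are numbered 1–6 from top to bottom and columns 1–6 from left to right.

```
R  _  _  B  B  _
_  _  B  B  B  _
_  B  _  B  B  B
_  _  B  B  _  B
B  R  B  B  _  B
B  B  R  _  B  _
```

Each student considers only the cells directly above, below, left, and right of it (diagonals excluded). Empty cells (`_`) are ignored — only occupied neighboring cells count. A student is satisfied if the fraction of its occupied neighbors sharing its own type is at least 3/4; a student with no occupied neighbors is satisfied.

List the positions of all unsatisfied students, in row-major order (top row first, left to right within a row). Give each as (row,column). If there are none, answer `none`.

(1,1)R 0/0 ✓
(1,4)B 2/2 ✓
(1,5)B 2/2 ✓
(2,3)B 1/1 ✓
(2,4)B 4/4 ✓
(2,5)B 3/3 ✓
(3,2)B 0/0 ✓
(3,4)B 3/3 ✓
(3,5)B 3/3 ✓
(3,6)B 2/2 ✓
(4,3)B 2/2 ✓
(4,4)B 3/3 ✓
(4,6)B 2/2 ✓
(5,1)B 1/2 ✗
(5,2)R 0/3 ✗
(5,3)B 2/4 ✗
(5,4)B 2/2 ✓
(5,6)B 1/1 ✓
(6,1)B 2/2 ✓
(6,2)B 1/3 ✗
(6,3)R 0/2 ✗
(6,5)B 0/0 ✓

(5,1), (5,2), (5,3), (6,2), (6,3)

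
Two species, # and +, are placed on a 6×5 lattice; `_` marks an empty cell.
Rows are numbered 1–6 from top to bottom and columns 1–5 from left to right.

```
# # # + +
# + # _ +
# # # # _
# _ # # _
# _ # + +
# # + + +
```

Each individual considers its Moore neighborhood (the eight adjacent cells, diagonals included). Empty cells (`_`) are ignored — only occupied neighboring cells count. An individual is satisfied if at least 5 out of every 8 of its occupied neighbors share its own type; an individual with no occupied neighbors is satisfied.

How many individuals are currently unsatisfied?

6

Row 1: (1,1)# 2/3 ✓ · (1,2)# 4/5 ✓ · (1,3)# 2/4 ✗ · (1,4)+ 2/4 ✗ · (1,5)+ 2/2 ✓
Row 2: (2,1)# 4/5 ✓ · (2,2)+ 0/8 ✗ · (2,3)# 5/7 ✓ · (2,5)+ 2/3 ✓
Row 3: (3,1)# 3/4 ✓ · (3,2)# 6/7 ✓ · (3,3)# 5/6 ✓ · (3,4)# 4/5 ✓
Row 4: (4,1)# 3/3 ✓ · (4,3)# 5/6 ✓ · (4,4)# 4/6 ✓
Row 5: (5,1)# 3/3 ✓ · (5,3)# 3/6 ✗ · (5,4)+ 4/7 ✗ · (5,5)+ 3/4 ✓
Row 6: (6,1)# 2/2 ✓ · (6,2)# 3/4 ✓ · (6,3)+ 2/4 ✗ · (6,4)+ 4/5 ✓ · (6,5)+ 3/3 ✓
Unsatisfied: (1,3), (1,4), (2,2), (5,3), (5,4), (6,3) — 6 in total.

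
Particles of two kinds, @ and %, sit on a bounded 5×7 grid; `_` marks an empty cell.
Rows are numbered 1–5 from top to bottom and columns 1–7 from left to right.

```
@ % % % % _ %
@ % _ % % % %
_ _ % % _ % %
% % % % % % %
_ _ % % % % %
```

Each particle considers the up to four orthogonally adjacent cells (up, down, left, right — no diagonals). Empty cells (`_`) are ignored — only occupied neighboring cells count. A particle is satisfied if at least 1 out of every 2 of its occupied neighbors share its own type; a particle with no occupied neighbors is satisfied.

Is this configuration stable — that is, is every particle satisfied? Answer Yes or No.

Yes

(1,1)@ 1/2 ok
(1,2)% 2/3 ok
(1,3)% 2/2 ok
(1,4)% 3/3 ok
(1,5)% 2/2 ok
(1,7)% 1/1 ok
(2,1)@ 1/2 ok
(2,2)% 1/2 ok
(2,4)% 3/3 ok
(2,5)% 3/3 ok
(2,6)% 3/3 ok
(2,7)% 3/3 ok
(3,3)% 2/2 ok
(3,4)% 3/3 ok
(3,6)% 3/3 ok
(3,7)% 3/3 ok
(4,1)% 1/1 ok
(4,2)% 2/2 ok
(4,3)% 4/4 ok
(4,4)% 4/4 ok
(4,5)% 3/3 ok
(4,6)% 4/4 ok
(4,7)% 3/3 ok
(5,3)% 2/2 ok
(5,4)% 3/3 ok
(5,5)% 3/3 ok
(5,6)% 3/3 ok
(5,7)% 2/2 ok
All meet the threshold, so the configuration is stable.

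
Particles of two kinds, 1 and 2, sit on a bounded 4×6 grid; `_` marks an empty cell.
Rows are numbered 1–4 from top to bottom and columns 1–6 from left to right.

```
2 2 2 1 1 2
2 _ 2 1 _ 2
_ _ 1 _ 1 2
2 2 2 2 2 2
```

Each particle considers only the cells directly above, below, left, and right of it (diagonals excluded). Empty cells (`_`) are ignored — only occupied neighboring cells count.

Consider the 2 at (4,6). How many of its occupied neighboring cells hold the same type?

2

Occupied neighbors of (4,6): (3,6)=2, (4,5)=2.
Same type (2): 2 of 2.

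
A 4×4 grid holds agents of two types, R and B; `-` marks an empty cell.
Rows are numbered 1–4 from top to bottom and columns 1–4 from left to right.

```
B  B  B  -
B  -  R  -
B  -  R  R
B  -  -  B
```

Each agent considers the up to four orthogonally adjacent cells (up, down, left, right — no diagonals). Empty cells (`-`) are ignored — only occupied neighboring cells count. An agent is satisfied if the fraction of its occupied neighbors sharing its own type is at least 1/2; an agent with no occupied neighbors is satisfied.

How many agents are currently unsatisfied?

Row 1: (1,1)B 2/2 ✓ · (1,2)B 2/2 ✓ · (1,3)B 1/2 ✓
Row 2: (2,1)B 2/2 ✓ · (2,3)R 1/2 ✓
Row 3: (3,1)B 2/2 ✓ · (3,3)R 2/2 ✓ · (3,4)R 1/2 ✓
Row 4: (4,1)B 1/1 ✓ · (4,4)B 0/1 ✗
Unsatisfied: (4,4) — 1 in total.

1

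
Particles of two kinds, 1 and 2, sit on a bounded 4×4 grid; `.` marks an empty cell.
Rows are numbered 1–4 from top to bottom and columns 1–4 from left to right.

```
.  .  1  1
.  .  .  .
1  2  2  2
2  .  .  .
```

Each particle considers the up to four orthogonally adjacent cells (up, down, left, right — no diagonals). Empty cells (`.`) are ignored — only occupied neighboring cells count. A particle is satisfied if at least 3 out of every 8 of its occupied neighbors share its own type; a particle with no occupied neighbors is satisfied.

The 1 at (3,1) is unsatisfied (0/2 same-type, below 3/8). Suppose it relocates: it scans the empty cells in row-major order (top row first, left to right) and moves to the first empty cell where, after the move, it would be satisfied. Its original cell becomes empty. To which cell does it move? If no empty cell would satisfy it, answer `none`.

Vacating (3,1). Empty cells in order:
  (1,1): 0/0 same-type → satisfied — stop here.

(1,1)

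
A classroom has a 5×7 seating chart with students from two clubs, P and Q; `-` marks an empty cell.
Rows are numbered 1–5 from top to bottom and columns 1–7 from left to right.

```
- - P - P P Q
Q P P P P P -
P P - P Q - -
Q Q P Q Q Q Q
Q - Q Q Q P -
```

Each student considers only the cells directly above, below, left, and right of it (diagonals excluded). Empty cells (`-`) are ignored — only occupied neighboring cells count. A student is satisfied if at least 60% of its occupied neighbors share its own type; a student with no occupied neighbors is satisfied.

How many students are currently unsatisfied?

(1,3)P 1/1 ✓
(1,5)P 2/2 ✓
(1,6)P 2/3 ✓
(1,7)Q 0/1 ✗
(2,1)Q 0/2 ✗
(2,2)P 2/3 ✓
(2,3)P 3/3 ✓
(2,4)P 3/3 ✓
(2,5)P 3/4 ✓
(2,6)P 2/2 ✓
(3,1)P 1/3 ✗
(3,2)P 2/3 ✓
(3,4)P 1/3 ✗
(3,5)Q 1/3 ✗
(4,1)Q 2/3 ✓
(4,2)Q 1/3 ✗
(4,3)P 0/3 ✗
(4,4)Q 2/4 ✗
(4,5)Q 4/4 ✓
(4,6)Q 2/3 ✓
(4,7)Q 1/1 ✓
(5,1)Q 1/1 ✓
(5,3)Q 1/2 ✗
(5,4)Q 3/3 ✓
(5,5)Q 2/3 ✓
(5,6)P 0/2 ✗
Unsatisfied: (1,7), (2,1), (3,1), (3,4), (3,5), (4,2), (4,3), (4,4), (5,3), (5,6) — 10 in total.

10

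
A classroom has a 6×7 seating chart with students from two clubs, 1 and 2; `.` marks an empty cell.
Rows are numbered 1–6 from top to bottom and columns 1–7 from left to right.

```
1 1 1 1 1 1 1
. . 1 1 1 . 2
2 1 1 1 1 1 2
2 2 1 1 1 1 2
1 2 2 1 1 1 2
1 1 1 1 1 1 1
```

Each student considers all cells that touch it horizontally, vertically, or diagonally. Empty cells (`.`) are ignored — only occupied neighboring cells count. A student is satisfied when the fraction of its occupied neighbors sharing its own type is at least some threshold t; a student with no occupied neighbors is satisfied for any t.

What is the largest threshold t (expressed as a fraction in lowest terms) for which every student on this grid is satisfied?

Row 1: (1,1)1 1/1 · (1,2)1 3/3 · (1,3)1 4/4 · (1,4)1 5/5 · (1,5)1 4/4 · (1,6)1 3/4 · (1,7)1 1/2
Row 2: (2,3)1 7/7 · (2,4)1 8/8 · (2,5)1 7/7 · (2,7)2 1/4
Row 3: (3,1)2 2/3 · (3,2)1 3/6 · (3,3)1 6/7 · (3,4)1 8/8 · (3,5)1 7/7 · (3,6)1 4/7 · (3,7)2 2/4
Row 4: (4,1)2 3/5 · (4,2)2 4/8 · (4,3)1 5/8 · (4,4)1 7/8 · (4,5)1 8/8 · (4,6)1 5/8 · (4,7)2 2/5
Row 5: (5,1)1 2/5 · (5,2)2 3/8 · (5,3)2 2/8 · (5,4)1 7/8 · (5,5)1 8/8 · (5,6)1 6/8 · (5,7)2 1/5
Row 6: (6,1)1 2/3 · (6,2)1 3/5 · (6,3)1 3/5 · (6,4)1 4/5 · (6,5)1 5/5 · (6,6)1 4/5 · (6,7)1 2/3
The smallest same-type fraction is 1/5 at (5,7), which reduces to 1/5. Any threshold above that leaves this student unsatisfied.

1/5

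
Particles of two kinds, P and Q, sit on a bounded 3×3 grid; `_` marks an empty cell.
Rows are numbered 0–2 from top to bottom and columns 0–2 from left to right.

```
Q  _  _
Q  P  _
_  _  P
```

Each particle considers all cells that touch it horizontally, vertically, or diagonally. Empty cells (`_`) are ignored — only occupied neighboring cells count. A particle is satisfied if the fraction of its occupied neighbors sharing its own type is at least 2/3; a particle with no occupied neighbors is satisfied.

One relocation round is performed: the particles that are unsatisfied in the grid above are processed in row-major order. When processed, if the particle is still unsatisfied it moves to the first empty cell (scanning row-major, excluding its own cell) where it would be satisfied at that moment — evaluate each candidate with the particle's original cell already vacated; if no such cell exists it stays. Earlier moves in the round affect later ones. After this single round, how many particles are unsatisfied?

0

Initially unsatisfied (in order): (0,0), (1,0), (1,1).
  (0,0): no empty cell satisfies it; stays.
  (1,0): no empty cell satisfies it; stays.
  (1,1) → (0,2).
Resulting grid:
Q _ P
Q _ _
_ _ P
All satisfied now.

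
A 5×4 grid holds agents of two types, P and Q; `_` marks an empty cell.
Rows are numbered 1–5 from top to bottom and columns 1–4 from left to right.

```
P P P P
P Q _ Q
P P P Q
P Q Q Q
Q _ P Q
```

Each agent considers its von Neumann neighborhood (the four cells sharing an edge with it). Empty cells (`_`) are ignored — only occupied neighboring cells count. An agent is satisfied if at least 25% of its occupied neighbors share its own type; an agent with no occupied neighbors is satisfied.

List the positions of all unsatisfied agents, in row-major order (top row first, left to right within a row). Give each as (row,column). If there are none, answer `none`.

Row 1: (1,1)P 2/2 ✓ · (1,2)P 2/3 ✓ · (1,3)P 2/2 ✓ · (1,4)P 1/2 ✓
Row 2: (2,1)P 2/3 ✓ · (2,2)Q 0/3 ✗ · (2,4)Q 1/2 ✓
Row 3: (3,1)P 3/3 ✓ · (3,2)P 2/4 ✓ · (3,3)P 1/3 ✓ · (3,4)Q 2/3 ✓
Row 4: (4,1)P 1/3 ✓ · (4,2)Q 1/3 ✓ · (4,3)Q 2/4 ✓ · (4,4)Q 3/3 ✓
Row 5: (5,1)Q 0/1 ✗ · (5,3)P 0/2 ✗ · (5,4)Q 1/2 ✓

(2,2), (5,1), (5,3)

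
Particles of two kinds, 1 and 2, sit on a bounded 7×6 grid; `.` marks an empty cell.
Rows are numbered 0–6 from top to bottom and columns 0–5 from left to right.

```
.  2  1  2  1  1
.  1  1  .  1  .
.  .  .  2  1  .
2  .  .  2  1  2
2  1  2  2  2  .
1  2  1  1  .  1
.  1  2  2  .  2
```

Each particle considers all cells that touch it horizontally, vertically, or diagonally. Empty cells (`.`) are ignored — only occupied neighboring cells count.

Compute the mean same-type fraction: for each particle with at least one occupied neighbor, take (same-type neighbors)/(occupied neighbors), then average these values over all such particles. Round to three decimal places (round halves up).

Row 0: (0,1)2 0/3 · (0,2)1 2/4 · (0,3)2 0/4 · (0,4)1 2/3 · (0,5)1 2/2
Row 1: (1,1)1 2/3 · (1,2)1 2/5 · (1,4)1 3/5
Row 2: (2,3)2 1/5 · (2,4)1 2/5
Row 3: (3,0)2 1/2 · (3,3)2 4/6 · (3,4)1 1/6 · (3,5)2 1/3
Row 4: (4,0)2 2/4 · (4,1)1 2/6 · (4,2)2 3/6 · (4,3)2 3/6 · (4,4)2 3/6
Row 5: (5,0)1 2/4 · (5,1)2 3/7 · (5,2)1 3/8 · (5,3)1 1/6 · (5,5)1 0/2
Row 6: (6,1)1 2/4 · (6,2)2 2/5 · (6,3)2 1/3 · (6,5)2 0/1
Sum over 28 particles: 0/3 + 2/4 + 0/4 + 2/3 + 2/2 + 2/3 + 2/5 + 3/5 + 1/5 + 2/5 + 1/2 + 4/6 + 1/6 + 1/3 + 2/4 + 2/6 + 3/6 + 3/6 + 3/6 + 2/4 + 3/7 + 3/8 + 1/6 + 0/2 + 2/4 + 2/5 + 1/3 + 0/1 = 1871/168; mean = 1871/168 ÷ 28 = 1871/4704 = 0.397746… → 0.398.

0.398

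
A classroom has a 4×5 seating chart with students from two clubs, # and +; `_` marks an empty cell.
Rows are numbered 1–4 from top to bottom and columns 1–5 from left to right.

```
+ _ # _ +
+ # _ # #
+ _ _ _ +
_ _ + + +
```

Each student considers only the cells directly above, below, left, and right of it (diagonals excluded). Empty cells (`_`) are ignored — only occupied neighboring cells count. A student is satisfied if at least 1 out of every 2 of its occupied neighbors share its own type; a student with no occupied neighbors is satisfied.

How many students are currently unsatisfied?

3

Row 1: (1,1)+ 1/1 ✓ · (1,3)# 0/0 ✓ · (1,5)+ 0/1 ✗
Row 2: (2,1)+ 2/3 ✓ · (2,2)# 0/1 ✗ · (2,4)# 1/1 ✓ · (2,5)# 1/3 ✗
Row 3: (3,1)+ 1/1 ✓ · (3,5)+ 1/2 ✓
Row 4: (4,3)+ 1/1 ✓ · (4,4)+ 2/2 ✓ · (4,5)+ 2/2 ✓
Unsatisfied: (1,5), (2,2), (2,5) — 3 in total.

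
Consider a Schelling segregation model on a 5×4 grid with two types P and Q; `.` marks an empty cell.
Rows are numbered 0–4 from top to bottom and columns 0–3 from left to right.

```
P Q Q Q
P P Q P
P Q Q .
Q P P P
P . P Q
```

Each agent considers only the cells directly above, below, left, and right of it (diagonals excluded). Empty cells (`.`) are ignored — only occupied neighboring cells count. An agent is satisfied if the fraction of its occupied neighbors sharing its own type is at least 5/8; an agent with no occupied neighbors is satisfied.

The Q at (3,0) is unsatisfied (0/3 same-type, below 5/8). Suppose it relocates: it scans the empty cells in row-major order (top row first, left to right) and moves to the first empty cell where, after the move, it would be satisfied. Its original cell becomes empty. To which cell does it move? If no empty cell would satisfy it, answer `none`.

Vacating (3,0). Empty cells in order:
  (2,3): 1/3 same-type → still unsatisfied.
  (4,1): 0/3 same-type → still unsatisfied.

none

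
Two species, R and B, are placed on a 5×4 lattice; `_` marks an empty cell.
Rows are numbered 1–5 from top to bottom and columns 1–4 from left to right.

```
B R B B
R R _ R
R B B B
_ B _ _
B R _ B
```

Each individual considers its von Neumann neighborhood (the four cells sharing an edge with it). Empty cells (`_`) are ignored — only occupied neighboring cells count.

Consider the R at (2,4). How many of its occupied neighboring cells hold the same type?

Occupied neighbors of (2,4): (1,4)=B, (3,4)=B.
Same type (R): 0 of 2.

0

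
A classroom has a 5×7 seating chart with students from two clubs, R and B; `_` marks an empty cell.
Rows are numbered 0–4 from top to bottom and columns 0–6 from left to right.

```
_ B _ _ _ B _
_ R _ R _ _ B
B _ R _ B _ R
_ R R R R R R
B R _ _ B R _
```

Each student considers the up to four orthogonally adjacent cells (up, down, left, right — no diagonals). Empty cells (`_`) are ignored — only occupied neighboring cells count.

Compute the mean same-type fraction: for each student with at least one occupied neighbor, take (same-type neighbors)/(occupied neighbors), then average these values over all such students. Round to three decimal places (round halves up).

0.500

Row 0: (0,1)B 0/1 · (0,5)B — no occupied neighbors
Row 1: (1,1)R 0/1 · (1,3)R — no occupied neighbors · (1,6)B 0/1
Row 2: (2,0)B — no occupied neighbors · (2,2)R 1/1 · (2,4)B 0/1 · (2,6)R 1/2
Row 3: (3,1)R 2/2 · (3,2)R 3/3 · (3,3)R 2/2 · (3,4)R 2/4 · (3,5)R 3/3 · (3,6)R 2/2
Row 4: (4,0)B 0/1 · (4,1)R 1/2 · (4,4)B 0/2 · (4,5)R 1/2
Sum over 16 students: 0/1 + 0/1 + 0/1 + 1/1 + 0/1 + 1/2 + 2/2 + 3/3 + 2/2 + 2/4 + 3/3 + 2/2 + 0/1 + 1/2 + 0/2 + 1/2 = 8; mean = 8 ÷ 16 = 1/2 = 0.5 → 0.500.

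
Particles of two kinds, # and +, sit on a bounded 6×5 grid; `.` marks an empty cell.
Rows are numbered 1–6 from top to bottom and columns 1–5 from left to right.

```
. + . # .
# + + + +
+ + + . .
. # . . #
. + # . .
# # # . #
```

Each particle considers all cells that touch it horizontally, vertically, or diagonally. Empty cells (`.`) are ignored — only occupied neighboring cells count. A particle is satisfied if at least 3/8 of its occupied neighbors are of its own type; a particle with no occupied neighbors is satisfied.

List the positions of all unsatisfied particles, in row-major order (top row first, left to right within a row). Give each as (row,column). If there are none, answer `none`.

(1,2)+ 2/3 ok
(1,4)# 0/3 unhappy
(2,1)# 0/4 unhappy
(2,2)+ 5/6 ok
(2,3)+ 5/6 ok
(2,4)+ 3/4 ok
(2,5)+ 1/2 ok
(3,1)+ 2/4 ok
(3,2)+ 4/6 ok
(3,3)+ 4/5 ok
(4,2)# 1/5 unhappy
(4,5)# 0/0 ok
(5,2)+ 0/5 unhappy
(5,3)# 3/4 ok
(6,1)# 1/2 ok
(6,2)# 3/4 ok
(6,3)# 2/3 ok
(6,5)# 0/0 ok

(1,4), (2,1), (4,2), (5,2)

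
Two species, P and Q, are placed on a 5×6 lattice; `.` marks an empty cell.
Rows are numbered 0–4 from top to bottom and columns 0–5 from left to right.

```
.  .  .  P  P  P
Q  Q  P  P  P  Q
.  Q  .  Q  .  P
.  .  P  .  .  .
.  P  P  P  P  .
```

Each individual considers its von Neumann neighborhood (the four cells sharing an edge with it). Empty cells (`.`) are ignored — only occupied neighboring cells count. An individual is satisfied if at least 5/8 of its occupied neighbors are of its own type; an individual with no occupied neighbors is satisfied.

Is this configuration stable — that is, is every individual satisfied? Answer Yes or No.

No

Row 0: (0,3)P 2/2 ✓ · (0,4)P 3/3 ✓ · (0,5)P 1/2 ✗
Row 1: (1,0)Q 1/1 ✓ · (1,1)Q 2/3 ✓ · (1,2)P 1/2 ✗ · (1,3)P 3/4 ✓ · (1,4)P 2/3 ✓ · (1,5)Q 0/3 ✗
Row 2: (2,1)Q 1/1 ✓ · (2,3)Q 0/1 ✗ · (2,5)P 0/1 ✗
Row 3: (3,2)P 1/1 ✓
Row 4: (4,1)P 1/1 ✓ · (4,2)P 3/3 ✓ · (4,3)P 2/2 ✓ · (4,4)P 1/1 ✓
For instance (0,5) has only 1/2 same-type neighbors, below 5/8.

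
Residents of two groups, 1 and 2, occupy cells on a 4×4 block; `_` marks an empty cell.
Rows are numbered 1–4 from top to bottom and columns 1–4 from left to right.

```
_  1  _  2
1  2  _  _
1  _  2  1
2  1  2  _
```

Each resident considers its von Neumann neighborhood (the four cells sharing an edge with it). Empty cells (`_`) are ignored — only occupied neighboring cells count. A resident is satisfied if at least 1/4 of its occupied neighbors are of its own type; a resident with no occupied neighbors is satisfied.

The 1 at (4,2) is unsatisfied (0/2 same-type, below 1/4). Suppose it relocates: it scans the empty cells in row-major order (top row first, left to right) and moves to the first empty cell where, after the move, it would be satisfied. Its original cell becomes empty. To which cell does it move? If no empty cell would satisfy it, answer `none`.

(1,1)

Vacating (4,2). Empty cells in order:
  (1,1): 2/2 same-type → satisfied — stop here.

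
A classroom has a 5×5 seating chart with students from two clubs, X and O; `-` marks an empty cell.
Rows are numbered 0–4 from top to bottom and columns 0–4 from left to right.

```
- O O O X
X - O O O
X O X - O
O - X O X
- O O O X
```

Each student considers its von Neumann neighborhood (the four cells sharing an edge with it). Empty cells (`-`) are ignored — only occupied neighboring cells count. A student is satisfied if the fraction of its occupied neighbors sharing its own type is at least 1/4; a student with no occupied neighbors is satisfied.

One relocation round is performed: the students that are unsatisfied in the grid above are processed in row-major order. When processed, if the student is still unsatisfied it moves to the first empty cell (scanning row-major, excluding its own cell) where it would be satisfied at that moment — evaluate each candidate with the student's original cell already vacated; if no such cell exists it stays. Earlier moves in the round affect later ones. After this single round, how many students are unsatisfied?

0

Initially unsatisfied (in order): (0,4), (2,1), (3,0).
  (0,4) → (0,0).
  (2,1) → (0,4).
  (3,0) → (1,1).
Resulting grid:
X O O O O
X O O O O
X - X - O
- - X O X
- O O O X
All satisfied now.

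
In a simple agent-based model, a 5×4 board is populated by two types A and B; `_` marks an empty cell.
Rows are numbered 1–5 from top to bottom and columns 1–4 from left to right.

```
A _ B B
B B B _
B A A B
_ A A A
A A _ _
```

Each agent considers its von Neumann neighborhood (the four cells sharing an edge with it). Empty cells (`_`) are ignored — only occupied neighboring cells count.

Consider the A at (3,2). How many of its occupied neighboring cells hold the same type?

2

Occupied neighbors of (3,2): (2,2)=B, (4,2)=A, (3,1)=B, (3,3)=A.
Same type (A): 2 of 4.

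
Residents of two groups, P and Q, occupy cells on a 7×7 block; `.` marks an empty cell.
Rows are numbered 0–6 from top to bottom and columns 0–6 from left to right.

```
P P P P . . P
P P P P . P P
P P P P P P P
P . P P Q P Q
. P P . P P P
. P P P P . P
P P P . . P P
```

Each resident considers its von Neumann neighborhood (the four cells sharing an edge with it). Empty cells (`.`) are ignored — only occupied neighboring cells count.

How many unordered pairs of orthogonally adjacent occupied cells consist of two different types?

Scan each occupied cell's neighbors to the right and below so each pair is counted once.
From row 0: 0 unlike of 8 pairs (running 0/8).
From row 1: 0 unlike of 10 pairs (running 0/18).
From row 2: 2 unlike of 12 pairs (running 2/30).
From row 3: 5 unlike of 8 pairs (running 7/38).
From row 4: 0 unlike of 7 pairs (running 7/45).
From row 5: 0 unlike of 6 pairs (running 7/51).
From row 6: 0 unlike of 3 pairs (running 7/54).
Total adjacent occupied pairs: 54; unlike-type pairs: 7.

7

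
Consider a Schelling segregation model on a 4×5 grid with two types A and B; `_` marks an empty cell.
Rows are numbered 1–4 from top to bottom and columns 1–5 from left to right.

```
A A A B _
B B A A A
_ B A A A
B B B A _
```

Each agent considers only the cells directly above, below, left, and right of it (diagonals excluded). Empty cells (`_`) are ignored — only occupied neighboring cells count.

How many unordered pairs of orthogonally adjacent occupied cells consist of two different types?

8

Scan each occupied cell's neighbors to the right and below so each pair is counted once.
From row 1: 4 unlike of 7 pairs (running 4/7).
From row 2: 1 unlike of 8 pairs (running 5/15).
From row 3: 2 unlike of 6 pairs (running 7/21).
From row 4: 1 unlike of 3 pairs (running 8/24).
Total adjacent occupied pairs: 24; unlike-type pairs: 8.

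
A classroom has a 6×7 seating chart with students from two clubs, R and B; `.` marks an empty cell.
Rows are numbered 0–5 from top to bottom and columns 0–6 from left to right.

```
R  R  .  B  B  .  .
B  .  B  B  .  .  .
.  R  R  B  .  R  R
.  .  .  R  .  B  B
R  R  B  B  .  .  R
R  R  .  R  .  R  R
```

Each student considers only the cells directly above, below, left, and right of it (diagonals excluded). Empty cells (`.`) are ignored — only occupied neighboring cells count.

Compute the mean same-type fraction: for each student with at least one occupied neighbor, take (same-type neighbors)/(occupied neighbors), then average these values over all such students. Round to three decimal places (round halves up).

0.620

Row 0: (0,0)R 1/2 · (0,1)R 1/1 · (0,3)B 2/2 · (0,4)B 1/1
Row 1: (1,0)B 0/1 · (1,2)B 1/2 · (1,3)B 3/3
Row 2: (2,1)R 1/1 · (2,2)R 1/3 · (2,3)B 1/3 · (2,5)R 1/2 · (2,6)R 1/2
Row 3: (3,3)R 0/2 · (3,5)B 1/2 · (3,6)B 1/3
Row 4: (4,0)R 2/2 · (4,1)R 2/3 · (4,2)B 1/2 · (4,3)B 1/3 · (4,6)R 1/2
Row 5: (5,0)R 2/2 · (5,1)R 2/2 · (5,3)R 0/1 · (5,5)R 1/1 · (5,6)R 2/2
Sum over 25 students: 1/2 + 1/1 + 2/2 + 1/1 + 0/1 + 1/2 + 3/3 + 1/1 + 1/3 + 1/3 + 1/2 + 1/2 + 0/2 + 1/2 + 1/3 + 2/2 + 2/3 + 1/2 + 1/3 + 1/2 + 2/2 + 2/2 + 0/1 + 1/1 + 2/2 = 31/2; mean = 31/2 ÷ 25 = 31/50 = 0.62 → 0.620.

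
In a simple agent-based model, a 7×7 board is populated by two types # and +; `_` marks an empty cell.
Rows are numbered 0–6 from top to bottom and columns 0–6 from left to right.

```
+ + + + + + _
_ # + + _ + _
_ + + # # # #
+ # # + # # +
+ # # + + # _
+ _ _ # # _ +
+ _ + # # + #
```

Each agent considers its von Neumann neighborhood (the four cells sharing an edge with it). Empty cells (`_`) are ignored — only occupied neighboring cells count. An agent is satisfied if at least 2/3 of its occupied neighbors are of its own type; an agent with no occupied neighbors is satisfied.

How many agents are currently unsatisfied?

19

Row 0: (0,0)+ 1/1 ✓ · (0,1)+ 2/3 ✓ · (0,2)+ 3/3 ✓ · (0,3)+ 3/3 ✓ · (0,4)+ 2/2 ✓ · (0,5)+ 2/2 ✓
Row 1: (1,1)# 0/3 ✗ · (1,2)+ 3/4 ✓ · (1,3)+ 2/3 ✓ · (1,5)+ 1/2 ✗
Row 2: (2,1)+ 1/3 ✗ · (2,2)+ 2/4 ✗ · (2,3)# 1/4 ✗ · (2,4)# 3/3 ✓ · (2,5)# 3/4 ✓ · (2,6)# 1/2 ✗
Row 3: (3,0)+ 1/2 ✗ · (3,1)# 2/4 ✗ · (3,2)# 2/4 ✗ · (3,3)+ 1/4 ✗ · (3,4)# 2/4 ✗ · (3,5)# 3/4 ✓ · (3,6)+ 0/2 ✗
Row 4: (4,0)+ 2/3 ✓ · (4,1)# 2/3 ✓ · (4,2)# 2/3 ✓ · (4,3)+ 2/4 ✗ · (4,4)+ 1/4 ✗ · (4,5)# 1/2 ✗
Row 5: (5,0)+ 2/2 ✓ · (5,3)# 2/3 ✓ · (5,4)# 2/3 ✓ · (5,6)+ 0/1 ✗
Row 6: (6,0)+ 1/1 ✓ · (6,2)+ 0/1 ✗ · (6,3)# 2/3 ✓ · (6,4)# 2/3 ✓ · (6,5)+ 0/2 ✗ · (6,6)# 0/2 ✗
Unsatisfied: (1,1), (1,5), (2,1), (2,2), (2,3), (2,6), (3,0), (3,1), (3,2), (3,3), (3,4), (3,6), (4,3), (4,4), (4,5), (5,6), (6,2), (6,5), (6,6) — 19 in total.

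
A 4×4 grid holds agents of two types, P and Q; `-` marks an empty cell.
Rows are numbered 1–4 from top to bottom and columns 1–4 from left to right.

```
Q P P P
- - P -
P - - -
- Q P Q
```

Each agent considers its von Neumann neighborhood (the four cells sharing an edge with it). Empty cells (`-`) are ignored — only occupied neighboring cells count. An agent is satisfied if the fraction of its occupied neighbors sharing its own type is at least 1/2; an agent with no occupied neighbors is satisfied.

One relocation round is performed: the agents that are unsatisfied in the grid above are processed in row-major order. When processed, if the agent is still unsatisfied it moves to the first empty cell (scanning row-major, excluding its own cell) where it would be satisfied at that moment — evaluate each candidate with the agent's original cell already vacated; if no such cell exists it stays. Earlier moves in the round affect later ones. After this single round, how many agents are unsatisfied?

1

Initially unsatisfied (in order): (1,1), (4,2), (4,3), (4,4).
  (1,1) → (3,2).
  (4,2): now satisfied by earlier moves; stays.
  (4,3) → (1,1).
  (4,4): now satisfied by earlier moves; stays.
Resulting grid:
P P P P
- - P -
P Q - -
- Q - Q
Unsatisfied now: (3,1).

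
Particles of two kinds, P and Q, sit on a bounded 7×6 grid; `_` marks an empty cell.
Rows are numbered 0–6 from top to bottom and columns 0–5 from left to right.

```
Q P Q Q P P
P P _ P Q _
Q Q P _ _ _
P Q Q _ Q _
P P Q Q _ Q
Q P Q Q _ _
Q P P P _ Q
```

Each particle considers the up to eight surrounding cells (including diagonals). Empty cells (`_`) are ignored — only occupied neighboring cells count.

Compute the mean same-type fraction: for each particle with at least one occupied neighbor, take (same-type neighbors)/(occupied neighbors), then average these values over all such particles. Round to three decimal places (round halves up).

(0,0)Q 0/3
(0,1)P 2/4
(0,2)Q 1/4
(0,3)Q 2/4
(0,4)P 2/4
(0,5)P 1/2
(1,0)P 2/5
(1,1)P 3/7
(1,3)P 2/5
(1,4)Q 1/4
(2,0)Q 2/5
(2,1)Q 3/7
(2,2)P 2/5
(3,0)P 2/5
(3,1)Q 4/8
(3,2)Q 4/6
(3,4)Q 2/2
(4,0)P 3/5
(4,1)P 3/8
(4,2)Q 5/7
(4,3)Q 5/5
(4,5)Q 1/1
(5,0)Q 1/5
(5,1)P 4/8
(5,2)Q 3/8
(5,3)Q 3/5
(6,0)Q 1/3
(6,1)P 2/5
(6,2)P 3/5
(6,3)P 1/3
(6,5)Q — no occupied neighbors
Sum over 30 particles: 0/3 + 2/4 + 1/4 + 2/4 + 2/4 + 1/2 + 2/5 + 3/7 + 2/5 + 1/4 + 2/5 + 3/7 + 2/5 + 2/5 + 4/8 + 4/6 + 2/2 + 3/5 + 3/8 + 5/7 + 5/5 + 1/1 + 1/5 + 4/8 + 3/8 + 3/5 + 1/3 + 2/5 + 3/5 + 1/3 = 6113/420; mean = 6113/420 ÷ 30 = 6113/12600 = 0.485158… → 0.485.

0.485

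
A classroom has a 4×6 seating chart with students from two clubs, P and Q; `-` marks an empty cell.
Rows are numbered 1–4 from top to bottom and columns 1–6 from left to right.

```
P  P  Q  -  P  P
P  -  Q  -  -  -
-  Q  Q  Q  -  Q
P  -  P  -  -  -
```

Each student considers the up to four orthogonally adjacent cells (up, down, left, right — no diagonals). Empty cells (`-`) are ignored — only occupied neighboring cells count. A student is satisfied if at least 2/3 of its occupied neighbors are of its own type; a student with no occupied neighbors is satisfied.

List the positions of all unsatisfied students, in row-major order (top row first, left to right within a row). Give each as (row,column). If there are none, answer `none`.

(1,1)P 2/2 ✓
(1,2)P 1/2 ✗
(1,3)Q 1/2 ✗
(1,5)P 1/1 ✓
(1,6)P 1/1 ✓
(2,1)P 1/1 ✓
(2,3)Q 2/2 ✓
(3,2)Q 1/1 ✓
(3,3)Q 3/4 ✓
(3,4)Q 1/1 ✓
(3,6)Q 0/0 ✓
(4,1)P 0/0 ✓
(4,3)P 0/1 ✗

(1,2), (1,3), (4,3)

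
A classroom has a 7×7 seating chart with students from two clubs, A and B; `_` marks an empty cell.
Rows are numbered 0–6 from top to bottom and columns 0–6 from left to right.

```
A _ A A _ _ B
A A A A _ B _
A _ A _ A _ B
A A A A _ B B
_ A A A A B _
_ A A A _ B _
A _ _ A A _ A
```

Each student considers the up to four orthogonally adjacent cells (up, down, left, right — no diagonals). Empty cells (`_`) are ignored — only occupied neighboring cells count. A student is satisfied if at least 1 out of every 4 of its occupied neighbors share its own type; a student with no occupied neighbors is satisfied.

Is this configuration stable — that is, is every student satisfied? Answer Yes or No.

Row 0: (0,0)A 1/1 satisfied · (0,2)A 2/2 satisfied · (0,3)A 2/2 satisfied · (0,6)B 0/0 satisfied
Row 1: (1,0)A 3/3 satisfied · (1,1)A 2/2 satisfied · (1,2)A 4/4 satisfied · (1,3)A 2/2 satisfied · (1,5)B 0/0 satisfied
Row 2: (2,0)A 2/2 satisfied · (2,2)A 2/2 satisfied · (2,4)A 0/0 satisfied · (2,6)B 1/1 satisfied
Row 3: (3,0)A 2/2 satisfied · (3,1)A 3/3 satisfied · (3,2)A 4/4 satisfied · (3,3)A 2/2 satisfied · (3,5)B 2/2 satisfied · (3,6)B 2/2 satisfied
Row 4: (4,1)A 3/3 satisfied · (4,2)A 4/4 satisfied · (4,3)A 4/4 satisfied · (4,4)A 1/2 satisfied · (4,5)B 2/3 satisfied
Row 5: (5,1)A 2/2 satisfied · (5,2)A 3/3 satisfied · (5,3)A 3/3 satisfied · (5,5)B 1/1 satisfied
Row 6: (6,0)A 0/0 satisfied · (6,3)A 2/2 satisfied · (6,4)A 1/1 satisfied · (6,6)A 0/0 satisfied
All meet the threshold, so the configuration is stable.

Yes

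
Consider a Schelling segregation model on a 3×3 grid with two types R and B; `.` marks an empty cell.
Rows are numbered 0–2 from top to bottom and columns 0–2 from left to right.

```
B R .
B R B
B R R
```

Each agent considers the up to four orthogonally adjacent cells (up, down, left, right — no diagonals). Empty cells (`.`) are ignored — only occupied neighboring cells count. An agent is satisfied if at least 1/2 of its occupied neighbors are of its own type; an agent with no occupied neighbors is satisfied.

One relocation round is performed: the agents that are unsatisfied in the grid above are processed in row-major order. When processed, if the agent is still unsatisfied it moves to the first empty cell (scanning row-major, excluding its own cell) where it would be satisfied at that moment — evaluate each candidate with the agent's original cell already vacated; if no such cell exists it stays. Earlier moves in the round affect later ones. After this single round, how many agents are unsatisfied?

Initially unsatisfied (in order): (1,2).
  (1,2): no empty cell satisfies it; stays.
Resulting grid:
B R .
B R B
B R R
Unsatisfied now: (1,2).

1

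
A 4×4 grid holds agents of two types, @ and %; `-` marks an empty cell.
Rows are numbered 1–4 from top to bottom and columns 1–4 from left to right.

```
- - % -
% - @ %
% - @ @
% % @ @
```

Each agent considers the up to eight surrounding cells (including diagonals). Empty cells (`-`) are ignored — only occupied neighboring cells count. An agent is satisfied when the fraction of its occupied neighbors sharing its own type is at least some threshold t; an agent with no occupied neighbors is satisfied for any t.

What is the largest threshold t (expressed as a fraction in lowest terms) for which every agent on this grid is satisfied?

Row 1: (1,3)% 1/2
Row 2: (2,1)% 1/1 · (2,3)@ 2/4 · (2,4)% 1/4
Row 3: (3,1)% 3/3 · (3,3)@ 4/6 · (3,4)@ 4/5
Row 4: (4,1)% 2/2 · (4,2)% 2/4 · (4,3)@ 3/4 · (4,4)@ 3/3
The smallest same-type fraction is 1/4 at (2,4), which reduces to 1/4. Any threshold above that leaves this agent unsatisfied.

1/4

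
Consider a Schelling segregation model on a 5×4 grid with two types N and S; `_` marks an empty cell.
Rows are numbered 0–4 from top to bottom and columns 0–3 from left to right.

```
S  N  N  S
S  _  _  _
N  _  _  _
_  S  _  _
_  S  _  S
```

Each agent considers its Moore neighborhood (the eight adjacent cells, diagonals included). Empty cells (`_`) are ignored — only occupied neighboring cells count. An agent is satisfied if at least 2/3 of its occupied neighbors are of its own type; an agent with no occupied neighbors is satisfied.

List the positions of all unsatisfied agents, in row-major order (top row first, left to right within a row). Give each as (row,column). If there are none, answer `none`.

(0,0), (0,1), (0,2), (0,3), (1,0), (2,0), (3,1)

Row 0: (0,0)S 1/2 not · (0,1)N 1/3 not · (0,2)N 1/2 not · (0,3)S 0/1 not
Row 1: (1,0)S 1/3 not
Row 2: (2,0)N 0/2 not
Row 3: (3,1)S 1/2 not
Row 4: (4,1)S 1/1 satisfied · (4,3)S 0/0 satisfied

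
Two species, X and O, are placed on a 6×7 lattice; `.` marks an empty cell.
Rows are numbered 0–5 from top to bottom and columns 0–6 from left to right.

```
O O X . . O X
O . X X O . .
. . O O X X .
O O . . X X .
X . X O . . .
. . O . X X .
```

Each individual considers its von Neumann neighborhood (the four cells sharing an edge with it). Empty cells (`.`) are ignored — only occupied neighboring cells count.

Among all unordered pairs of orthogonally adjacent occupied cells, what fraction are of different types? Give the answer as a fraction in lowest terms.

10/21

Scan each occupied cell's neighbors to the right and below so each pair is counted once.
From row 0: 2 unlike of 5 pairs (running 2/5).
From row 1: 4 unlike of 5 pairs (running 6/10).
From row 2: 1 unlike of 5 pairs (running 7/15).
From row 3: 1 unlike of 3 pairs (running 8/18).
From row 4: 2 unlike of 2 pairs (running 10/20).
From row 5: 0 unlike of 1 pairs (running 10/21).
Total adjacent occupied pairs: 21; unlike-type pairs: 10.
10/21 is already in lowest terms.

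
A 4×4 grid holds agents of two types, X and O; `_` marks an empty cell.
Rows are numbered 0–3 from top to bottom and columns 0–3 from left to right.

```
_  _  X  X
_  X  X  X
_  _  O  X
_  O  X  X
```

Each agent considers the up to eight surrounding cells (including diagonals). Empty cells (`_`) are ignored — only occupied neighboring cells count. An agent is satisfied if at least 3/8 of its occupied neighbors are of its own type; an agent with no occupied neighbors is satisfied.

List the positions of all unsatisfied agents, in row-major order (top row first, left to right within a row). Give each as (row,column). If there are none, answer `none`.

(2,2)

(0,2)X 4/4 ✓
(0,3)X 3/3 ✓
(1,1)X 2/3 ✓
(1,2)X 5/6 ✓
(1,3)X 4/5 ✓
(2,2)O 1/7 ✗
(2,3)X 4/5 ✓
(3,1)O 1/2 ✓
(3,2)X 2/4 ✓
(3,3)X 2/3 ✓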